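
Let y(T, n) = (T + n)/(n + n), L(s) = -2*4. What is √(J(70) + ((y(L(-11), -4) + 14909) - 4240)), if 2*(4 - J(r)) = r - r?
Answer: √42698/2 ≈ 103.32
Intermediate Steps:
L(s) = -8
J(r) = 4 (J(r) = 4 - (r - r)/2 = 4 - ½*0 = 4 + 0 = 4)
y(T, n) = (T + n)/(2*n) (y(T, n) = (T + n)/((2*n)) = (T + n)*(1/(2*n)) = (T + n)/(2*n))
√(J(70) + ((y(L(-11), -4) + 14909) - 4240)) = √(4 + (((½)*(-8 - 4)/(-4) + 14909) - 4240)) = √(4 + (((½)*(-¼)*(-12) + 14909) - 4240)) = √(4 + ((3/2 + 14909) - 4240)) = √(4 + (29821/2 - 4240)) = √(4 + 21341/2) = √(21349/2) = √42698/2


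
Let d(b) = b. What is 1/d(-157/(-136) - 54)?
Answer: -136/7187 ≈ -0.018923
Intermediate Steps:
1/d(-157/(-136) - 54) = 1/(-157/(-136) - 54) = 1/(-157*(-1/136) - 54) = 1/(157/136 - 54) = 1/(-7187/136) = -136/7187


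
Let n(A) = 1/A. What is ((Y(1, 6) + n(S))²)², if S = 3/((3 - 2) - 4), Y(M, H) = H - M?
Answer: 256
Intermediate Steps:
S = -1 (S = 3/(1 - 4) = 3/(-3) = 3*(-⅓) = -1)
((Y(1, 6) + n(S))²)² = (((6 - 1*1) + 1/(-1))²)² = (((6 - 1) - 1)²)² = ((5 - 1)²)² = (4²)² = 16² = 256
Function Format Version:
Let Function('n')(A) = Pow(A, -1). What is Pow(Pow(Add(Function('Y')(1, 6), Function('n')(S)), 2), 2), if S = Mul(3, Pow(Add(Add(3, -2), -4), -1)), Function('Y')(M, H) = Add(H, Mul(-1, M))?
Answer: 256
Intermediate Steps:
S = -1 (S = Mul(3, Pow(Add(1, -4), -1)) = Mul(3, Pow(-3, -1)) = Mul(3, Rational(-1, 3)) = -1)
Pow(Pow(Add(Function('Y')(1, 6), Function('n')(S)), 2), 2) = Pow(Pow(Add(Add(6, Mul(-1, 1)), Pow(-1, -1)), 2), 2) = Pow(Pow(Add(Add(6, -1), -1), 2), 2) = Pow(Pow(Add(5, -1), 2), 2) = Pow(Pow(4, 2), 2) = Pow(16, 2) = 256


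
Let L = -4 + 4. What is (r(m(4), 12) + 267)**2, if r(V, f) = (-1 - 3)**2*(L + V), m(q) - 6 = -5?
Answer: 80089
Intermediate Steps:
L = 0
m(q) = 1 (m(q) = 6 - 5 = 1)
r(V, f) = 16*V (r(V, f) = (-1 - 3)**2*(0 + V) = (-4)**2*V = 16*V)
(r(m(4), 12) + 267)**2 = (16*1 + 267)**2 = (16 + 267)**2 = 283**2 = 80089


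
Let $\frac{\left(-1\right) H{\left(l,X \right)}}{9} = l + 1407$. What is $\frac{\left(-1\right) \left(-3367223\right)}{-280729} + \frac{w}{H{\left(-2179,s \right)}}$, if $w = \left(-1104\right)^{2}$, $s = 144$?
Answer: $\frac{8854486985}{54180697} \approx 163.43$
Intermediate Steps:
$H{\left(l,X \right)} = -12663 - 9 l$ ($H{\left(l,X \right)} = - 9 \left(l + 1407\right) = - 9 \left(1407 + l\right) = -12663 - 9 l$)
$w = 1218816$
$\frac{\left(-1\right) \left(-3367223\right)}{-280729} + \frac{w}{H{\left(-2179,s \right)}} = \frac{\left(-1\right) \left(-3367223\right)}{-280729} + \frac{1218816}{-12663 - -19611} = 3367223 \left(- \frac{1}{280729}\right) + \frac{1218816}{-12663 + 19611} = - \frac{3367223}{280729} + \frac{1218816}{6948} = - \frac{3367223}{280729} + 1218816 \cdot \frac{1}{6948} = - \frac{3367223}{280729} + \frac{33856}{193} = \frac{8854486985}{54180697}$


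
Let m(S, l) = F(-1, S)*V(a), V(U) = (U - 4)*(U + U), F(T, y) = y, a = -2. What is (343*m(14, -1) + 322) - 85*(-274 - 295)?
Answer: 163935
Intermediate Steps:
V(U) = 2*U*(-4 + U) (V(U) = (-4 + U)*(2*U) = 2*U*(-4 + U))
m(S, l) = 24*S (m(S, l) = S*(2*(-2)*(-4 - 2)) = S*(2*(-2)*(-6)) = S*24 = 24*S)
(343*m(14, -1) + 322) - 85*(-274 - 295) = (343*(24*14) + 322) - 85*(-274 - 295) = (343*336 + 322) - 85*(-569) = (115248 + 322) + 48365 = 115570 + 48365 = 163935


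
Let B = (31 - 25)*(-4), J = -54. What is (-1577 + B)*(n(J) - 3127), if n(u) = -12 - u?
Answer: 4939085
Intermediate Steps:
B = -24 (B = 6*(-4) = -24)
(-1577 + B)*(n(J) - 3127) = (-1577 - 24)*((-12 - 1*(-54)) - 3127) = -1601*((-12 + 54) - 3127) = -1601*(42 - 3127) = -1601*(-3085) = 4939085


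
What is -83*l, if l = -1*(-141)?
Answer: -11703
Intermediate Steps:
l = 141
-83*l = -83*141 = -11703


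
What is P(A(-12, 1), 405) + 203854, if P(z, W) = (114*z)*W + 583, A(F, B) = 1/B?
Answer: 250607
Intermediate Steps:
P(z, W) = 583 + 114*W*z (P(z, W) = 114*W*z + 583 = 583 + 114*W*z)
P(A(-12, 1), 405) + 203854 = (583 + 114*405/1) + 203854 = (583 + 114*405*1) + 203854 = (583 + 46170) + 203854 = 46753 + 203854 = 250607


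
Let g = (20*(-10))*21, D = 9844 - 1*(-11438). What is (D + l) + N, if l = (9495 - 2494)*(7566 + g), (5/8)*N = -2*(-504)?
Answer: 117941304/5 ≈ 2.3588e+7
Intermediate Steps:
N = 8064/5 (N = 8*(-2*(-504))/5 = (8/5)*1008 = 8064/5 ≈ 1612.8)
D = 21282 (D = 9844 + 11438 = 21282)
g = -4200 (g = -200*21 = -4200)
l = 23565366 (l = (9495 - 2494)*(7566 - 4200) = 7001*3366 = 23565366)
(D + l) + N = (21282 + 23565366) + 8064/5 = 23586648 + 8064/5 = 117941304/5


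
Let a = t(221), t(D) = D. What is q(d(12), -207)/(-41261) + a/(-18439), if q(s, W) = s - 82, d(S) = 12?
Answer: -7827951/760811579 ≈ -0.010289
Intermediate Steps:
q(s, W) = -82 + s
a = 221
q(d(12), -207)/(-41261) + a/(-18439) = (-82 + 12)/(-41261) + 221/(-18439) = -70*(-1/41261) + 221*(-1/18439) = 70/41261 - 221/18439 = -7827951/760811579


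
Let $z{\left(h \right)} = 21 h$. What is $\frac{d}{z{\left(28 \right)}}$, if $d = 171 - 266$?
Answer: $- \frac{95}{588} \approx -0.16156$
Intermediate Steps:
$d = -95$
$\frac{d}{z{\left(28 \right)}} = - \frac{95}{21 \cdot 28} = - \frac{95}{588}$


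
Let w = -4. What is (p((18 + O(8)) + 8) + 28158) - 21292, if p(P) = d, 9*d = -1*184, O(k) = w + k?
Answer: 61610/9 ≈ 6845.6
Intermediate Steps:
O(k) = -4 + k
d = -184/9 (d = (-1*184)/9 = (⅑)*(-184) = -184/9 ≈ -20.444)
p(P) = -184/9
(p((18 + O(8)) + 8) + 28158) - 21292 = (-184/9 + 28158) - 21292 = 253238/9 - 21292 = 61610/9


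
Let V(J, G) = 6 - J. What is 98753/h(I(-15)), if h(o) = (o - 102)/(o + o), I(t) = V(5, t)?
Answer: -197506/101 ≈ -1955.5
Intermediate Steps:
I(t) = 1 (I(t) = 6 - 1*5 = 6 - 5 = 1)
h(o) = (-102 + o)/(2*o) (h(o) = (-102 + o)/((2*o)) = (-102 + o)*(1/(2*o)) = (-102 + o)/(2*o))
98753/h(I(-15)) = 98753/(((½)*(-102 + 1)/1)) = 98753/(((½)*1*(-101))) = 98753/(-101/2) = 98753*(-2/101) = -197506/101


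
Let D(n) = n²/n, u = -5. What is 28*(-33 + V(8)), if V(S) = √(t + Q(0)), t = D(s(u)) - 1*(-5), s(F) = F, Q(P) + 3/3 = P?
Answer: -924 + 28*I ≈ -924.0 + 28.0*I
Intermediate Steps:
Q(P) = -1 + P
D(n) = n
t = 0 (t = -5 - 1*(-5) = -5 + 5 = 0)
V(S) = I (V(S) = √(0 + (-1 + 0)) = √(0 - 1) = √(-1) = I)
28*(-33 + V(8)) = 28*(-33 + I) = -924 + 28*I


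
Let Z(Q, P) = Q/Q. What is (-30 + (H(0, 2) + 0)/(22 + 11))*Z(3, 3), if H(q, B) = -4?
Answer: -994/33 ≈ -30.121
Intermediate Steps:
Z(Q, P) = 1
(-30 + (H(0, 2) + 0)/(22 + 11))*Z(3, 3) = (-30 + (-4 + 0)/(22 + 11))*1 = (-30 - 4/33)*1 = -994/33*1 = -994/33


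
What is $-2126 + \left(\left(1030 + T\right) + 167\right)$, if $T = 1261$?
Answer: $332$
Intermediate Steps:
$-2126 + \left(\left(1030 + T\right) + 167\right) = -2126 + \left(\left(1030 + 1261\right) + 167\right) = -2126 + \left(2291 + 167\right) = -2126 + 2458 = 332$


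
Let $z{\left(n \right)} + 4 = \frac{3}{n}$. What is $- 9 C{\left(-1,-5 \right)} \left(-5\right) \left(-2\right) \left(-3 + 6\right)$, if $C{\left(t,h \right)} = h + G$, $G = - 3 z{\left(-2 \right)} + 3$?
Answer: $-3915$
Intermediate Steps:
$z{\left(n \right)} = -4 + \frac{3}{n}$
$G = \frac{39}{2}$ ($G = - 3 \left(-4 + \frac{3}{-2}\right) + 3 = - 3 \left(-4 + 3 \left(- \frac{1}{2}\right)\right) + 3 = - 3 \left(-4 - \frac{3}{2}\right) + 3 = \left(-3\right) \left(- \frac{11}{2}\right) + 3 = \frac{33}{2} + 3 = \frac{39}{2} \approx 19.5$)
$C{\left(t,h \right)} = \frac{39}{2} + h$ ($C{\left(t,h \right)} = h + \frac{39}{2} = \frac{39}{2} + h$)
$- 9 C{\left(-1,-5 \right)} \left(-5\right) \left(-2\right) \left(-3 + 6\right) = - 9 \left(\frac{39}{2} - 5\right) \left(-5\right) \left(-2\right) \left(-3 + 6\right) = \left(-9\right) \frac{29}{2} \cdot 10 \cdot 3 = \left(- \frac{261}{2}\right) 30 = -3915$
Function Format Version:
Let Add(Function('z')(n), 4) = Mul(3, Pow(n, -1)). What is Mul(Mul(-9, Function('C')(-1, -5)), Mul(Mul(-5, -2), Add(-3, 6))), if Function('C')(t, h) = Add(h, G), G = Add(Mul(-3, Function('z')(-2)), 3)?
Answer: -3915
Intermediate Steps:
Function('z')(n) = Add(-4, Mul(3, Pow(n, -1)))
G = Rational(39, 2) (G = Add(Mul(-3, Add(-4, Mul(3, Pow(-2, -1)))), 3) = Add(Mul(-3, Add(-4, Mul(3, Rational(-1, 2)))), 3) = Add(Mul(-3, Add(-4, Rational(-3, 2))), 3) = Add(Mul(-3, Rational(-11, 2)), 3) = Add(Rational(33, 2), 3) = Rational(39, 2) ≈ 19.500)
Function('C')(t, h) = Add(Rational(39, 2), h) (Function('C')(t, h) = Add(h, Rational(39, 2)) = Add(Rational(39, 2), h))
Mul(Mul(-9, Function('C')(-1, -5)), Mul(Mul(-5, -2), Add(-3, 6))) = Mul(Mul(-9, Add(Rational(39, 2), -5)), Mul(Mul(-5, -2), Add(-3, 6))) = Mul(Mul(-9, Rational(29, 2)), Mul(10, 3)) = Mul(Rational(-261, 2), 30) = -3915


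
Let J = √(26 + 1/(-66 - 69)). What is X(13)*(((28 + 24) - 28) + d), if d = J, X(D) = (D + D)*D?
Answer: 8112 + 3718*√435/45 ≈ 9835.2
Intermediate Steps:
X(D) = 2*D² (X(D) = (2*D)*D = 2*D²)
J = 11*√435/45 (J = √(26 + 1/(-135)) = √(26 - 1/135) = √(3509/135) = 11*√435/45 ≈ 5.0983)
d = 11*√435/45 ≈ 5.0983
X(13)*(((28 + 24) - 28) + d) = (2*13²)*(((28 + 24) - 28) + 11*√435/45) = (2*169)*((52 - 28) + 11*√435/45) = 338*(24 + 11*√435/45) = 8112 + 3718*√435/45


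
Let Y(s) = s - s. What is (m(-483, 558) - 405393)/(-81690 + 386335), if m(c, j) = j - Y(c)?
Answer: -80967/60929 ≈ -1.3289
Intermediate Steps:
Y(s) = 0
m(c, j) = j (m(c, j) = j - 1*0 = j + 0 = j)
(m(-483, 558) - 405393)/(-81690 + 386335) = (558 - 405393)/(-81690 + 386335) = -404835/304645 = -404835*1/304645 = -80967/60929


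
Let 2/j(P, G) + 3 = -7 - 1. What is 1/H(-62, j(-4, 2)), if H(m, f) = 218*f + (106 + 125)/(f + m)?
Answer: -2508/108725 ≈ -0.023067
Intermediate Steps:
j(P, G) = -2/11 (j(P, G) = 2/(-3 + (-7 - 1)) = 2/(-3 - 8) = 2/(-11) = 2*(-1/11) = -2/11)
H(m, f) = 218*f + 231/(f + m)
1/H(-62, j(-4, 2)) = 1/((231 + 218*(-2/11)**2 + 218*(-2/11)*(-62))/(-2/11 - 62)) = 1/((231 + 218*(4/121) + 27032/11)/(-684/11)) = 1/(-11*(231 + 872/121 + 27032/11)/684) = 1/(-11/684*326175/121) = 1/(-108725/2508) = -2508/108725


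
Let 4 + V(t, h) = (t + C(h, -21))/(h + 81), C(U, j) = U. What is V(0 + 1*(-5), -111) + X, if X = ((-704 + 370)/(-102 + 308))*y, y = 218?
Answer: -546296/1545 ≈ -353.59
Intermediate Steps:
X = -36406/103 (X = ((-704 + 370)/(-102 + 308))*218 = -334/206*218 = -334*1/206*218 = -167/103*218 = -36406/103 ≈ -353.46)
V(t, h) = -4 + (h + t)/(81 + h) (V(t, h) = -4 + (t + h)/(h + 81) = -4 + (h + t)/(81 + h))
V(0 + 1*(-5), -111) + X = (-324 + (0 + 1*(-5)) - 3*(-111))/(81 - 111) - 36406/103 = (-324 + (0 - 5) + 333)/(-30) - 36406/103 = -(-324 - 5 + 333)/30 - 36406/103 = -1/30*4 - 36406/103 = -2/15 - 36406/103 = -546296/1545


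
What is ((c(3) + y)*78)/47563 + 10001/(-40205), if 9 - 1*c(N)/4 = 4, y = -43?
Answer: -547805333/1912270415 ≈ -0.28647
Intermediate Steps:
c(N) = 20 (c(N) = 36 - 4*4 = 36 - 16 = 20)
((c(3) + y)*78)/47563 + 10001/(-40205) = ((20 - 43)*78)/47563 + 10001/(-40205) = -23*78*(1/47563) + 10001*(-1/40205) = -1794*1/47563 - 10001/40205 = -1794/47563 - 10001/40205 = -547805333/1912270415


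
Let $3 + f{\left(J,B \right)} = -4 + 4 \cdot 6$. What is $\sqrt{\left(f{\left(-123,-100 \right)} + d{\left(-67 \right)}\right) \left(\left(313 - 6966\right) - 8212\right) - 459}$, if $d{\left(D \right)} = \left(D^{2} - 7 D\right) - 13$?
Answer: $3 i \sqrt{8195621} \approx 8588.4 i$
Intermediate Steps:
$d{\left(D \right)} = -13 + D^{2} - 7 D$
$f{\left(J,B \right)} = 17$ ($f{\left(J,B \right)} = -3 + \left(-4 + 4 \cdot 6\right) = -3 + \left(-4 + 24\right) = -3 + 20 = 17$)
$\sqrt{\left(f{\left(-123,-100 \right)} + d{\left(-67 \right)}\right) \left(\left(313 - 6966\right) - 8212\right) - 459} = \sqrt{\left(17 - \left(-456 - 4489\right)\right) \left(\left(313 - 6966\right) - 8212\right) - 459} = \sqrt{\left(17 + \left(-13 + 4489 + 469\right)\right) \left(\left(313 - 6966\right) - 8212\right) - 459} = \sqrt{\left(17 + 4945\right) \left(-6653 - 8212\right) - 459} = \sqrt{4962 \left(-14865\right) - 459} = \sqrt{-73760130 - 459} = \sqrt{-73760589} = 3 i \sqrt{8195621}$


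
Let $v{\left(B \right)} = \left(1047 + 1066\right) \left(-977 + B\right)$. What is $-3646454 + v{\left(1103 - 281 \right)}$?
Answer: $-3973969$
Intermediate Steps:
$v{\left(B \right)} = -2064401 + 2113 B$ ($v{\left(B \right)} = 2113 \left(-977 + B\right) = -2064401 + 2113 B$)
$-3646454 + v{\left(1103 - 281 \right)} = -3646454 - \left(2064401 - 2113 \left(1103 - 281\right)\right) = -3646454 + \left(-2064401 + 2113 \cdot 822\right) = -3646454 + \left(-2064401 + 1736886\right) = -3646454 - 327515 = -3973969$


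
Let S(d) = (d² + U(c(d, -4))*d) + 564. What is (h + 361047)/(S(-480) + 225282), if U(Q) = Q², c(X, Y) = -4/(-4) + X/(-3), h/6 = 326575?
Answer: -773499/3995278 ≈ -0.19360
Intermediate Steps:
h = 1959450 (h = 6*326575 = 1959450)
c(X, Y) = 1 - X/3 (c(X, Y) = -4*(-¼) + X*(-⅓) = 1 - X/3)
S(d) = 564 + d² + d*(1 - d/3)² (S(d) = (d² + (1 - d/3)²*d) + 564 = (d² + d*(1 - d/3)²) + 564 = 564 + d² + d*(1 - d/3)²)
(h + 361047)/(S(-480) + 225282) = (1959450 + 361047)/((564 - 480 + (⅓)*(-480)² + (⅑)*(-480)³) + 225282) = 2320497/((564 - 480 + (⅓)*230400 + (⅑)*(-110592000)) + 225282) = 2320497/((564 - 480 + 76800 - 12288000) + 225282) = 2320497/(-12211116 + 225282) = 2320497/(-11985834) = 2320497*(-1/11985834) = -773499/3995278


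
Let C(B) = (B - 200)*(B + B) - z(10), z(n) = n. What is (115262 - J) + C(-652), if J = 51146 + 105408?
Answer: 1069706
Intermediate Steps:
C(B) = -10 + 2*B*(-200 + B) (C(B) = (B - 200)*(B + B) - 1*10 = (-200 + B)*(2*B) - 10 = 2*B*(-200 + B) - 10 = -10 + 2*B*(-200 + B))
J = 156554
(115262 - J) + C(-652) = (115262 - 1*156554) + (-10 - 400*(-652) + 2*(-652)²) = (115262 - 156554) + (-10 + 260800 + 2*425104) = -41292 + (-10 + 260800 + 850208) = -41292 + 1110998 = 1069706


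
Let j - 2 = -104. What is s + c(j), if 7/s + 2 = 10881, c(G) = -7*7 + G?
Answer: -1642722/10879 ≈ -151.00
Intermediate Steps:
j = -102 (j = 2 - 104 = -102)
c(G) = -49 + G
s = 7/10879 (s = 7/(-2 + 10881) = 7/10879 ≈ 0.00064344)
s + c(j) = 7/10879 + (-49 - 102) = 7/10879 - 151 = -1642722/10879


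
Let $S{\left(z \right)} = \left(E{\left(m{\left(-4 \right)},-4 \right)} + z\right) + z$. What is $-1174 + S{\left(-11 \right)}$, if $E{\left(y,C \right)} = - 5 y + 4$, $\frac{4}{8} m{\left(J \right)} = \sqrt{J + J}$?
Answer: $-1192 - 20 i \sqrt{2} \approx -1192.0 - 28.284 i$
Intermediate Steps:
$m{\left(J \right)} = 2 \sqrt{2} \sqrt{J}$ ($m{\left(J \right)} = 2 \sqrt{J + J} = 2 \sqrt{2 J} = 2 \sqrt{2} \sqrt{J}$)
$E{\left(y,C \right)} = 4 - 5 y$
$S{\left(z \right)} = 4 + 2 z - 20 i \sqrt{2}$ ($S{\left(z \right)} = \left(\left(4 - 5 \cdot 2 \sqrt{2} \sqrt{-4}\right) + z\right) + z = \left(\left(4 - 5 \cdot 2 \sqrt{2} \cdot 2 i\right) + z\right) + z = \left(\left(4 - 5 \cdot 4 i \sqrt{2}\right) + z\right) + z = \left(\left(4 - 20 i \sqrt{2}\right) + z\right) + z = \left(4 + z - 20 i \sqrt{2}\right) + z = 4 + 2 z - 20 i \sqrt{2}$)
$-1174 + S{\left(-11 \right)} = -1174 + \left(4 + 2 \left(-11\right) - 20 i \sqrt{2}\right) = -1174 - \left(18 + 20 i \sqrt{2}\right) = -1192 - 20 i \sqrt{2}$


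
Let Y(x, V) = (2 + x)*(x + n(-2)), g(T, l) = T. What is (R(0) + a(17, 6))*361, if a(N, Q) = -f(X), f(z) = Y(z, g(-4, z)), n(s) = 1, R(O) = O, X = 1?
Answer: -2166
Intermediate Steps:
Y(x, V) = (1 + x)*(2 + x) (Y(x, V) = (2 + x)*(x + 1) = (2 + x)*(1 + x) = (1 + x)*(2 + x))
f(z) = 2 + z**2 + 3*z
a(N, Q) = -6 (a(N, Q) = -(2 + 1**2 + 3*1) = -(2 + 1 + 3) = -1*6 = -6)
(R(0) + a(17, 6))*361 = (0 - 6)*361 = -6*361 = -2166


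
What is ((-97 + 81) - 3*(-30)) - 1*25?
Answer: 49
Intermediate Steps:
((-97 + 81) - 3*(-30)) - 1*25 = (-16 + 90) - 25 = 74 - 25 = 49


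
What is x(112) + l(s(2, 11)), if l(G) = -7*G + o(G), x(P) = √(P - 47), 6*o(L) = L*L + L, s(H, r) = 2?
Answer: -13 + √65 ≈ -4.9377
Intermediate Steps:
o(L) = L/6 + L²/6 (o(L) = (L*L + L)/6 = (L² + L)/6 = (L + L²)/6 = L/6 + L²/6)
x(P) = √(-47 + P)
l(G) = -7*G + G*(1 + G)/6
x(112) + l(s(2, 11)) = √(-47 + 112) + (⅙)*2*(-41 + 2) = √65 + (⅙)*2*(-39) = √65 - 13 = -13 + √65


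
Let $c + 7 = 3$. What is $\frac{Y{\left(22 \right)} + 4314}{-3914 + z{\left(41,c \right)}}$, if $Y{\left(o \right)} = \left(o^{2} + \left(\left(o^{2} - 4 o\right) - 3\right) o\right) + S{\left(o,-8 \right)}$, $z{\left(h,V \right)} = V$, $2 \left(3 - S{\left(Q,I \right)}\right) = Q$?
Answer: $- \frac{6718}{1959} \approx -3.4293$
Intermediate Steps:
$c = -4$ ($c = -7 + 3 = -4$)
$S{\left(Q,I \right)} = 3 - \frac{Q}{2}$
$Y{\left(o \right)} = 3 + o^{2} - \frac{o}{2} + o \left(-3 + o^{2} - 4 o\right)$ ($Y{\left(o \right)} = \left(o^{2} + \left(\left(o^{2} - 4 o\right) - 3\right) o\right) - \left(-3 + \frac{o}{2}\right) = \left(o^{2} + \left(-3 + o^{2} - 4 o\right) o\right) - \left(-3 + \frac{o}{2}\right) = \left(o^{2} + o \left(-3 + o^{2} - 4 o\right)\right) - \left(-3 + \frac{o}{2}\right) = 3 + o^{2} - \frac{o}{2} + o \left(-3 + o^{2} - 4 o\right)$)
$\frac{Y{\left(22 \right)} + 4314}{-3914 + z{\left(41,c \right)}} = \frac{\left(3 + 22^{3} - 3 \cdot 22^{2} - 77\right) + 4314}{-3914 - 4} = \frac{\left(3 + 10648 - 1452 - 77\right) + 4314}{-3918} = \left(\left(3 + 10648 - 1452 - 77\right) + 4314\right) \left(- \frac{1}{3918}\right) = \left(9122 + 4314\right) \left(- \frac{1}{3918}\right) = 13436 \left(- \frac{1}{3918}\right) = - \frac{6718}{1959}$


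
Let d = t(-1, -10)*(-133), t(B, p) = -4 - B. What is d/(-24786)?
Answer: -133/8262 ≈ -0.016098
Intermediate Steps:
d = 399 (d = (-4 - 1*(-1))*(-133) = (-4 + 1)*(-133) = -3*(-133) = 399)
d/(-24786) = 399/(-24786) = 399*(-1/24786) = -133/8262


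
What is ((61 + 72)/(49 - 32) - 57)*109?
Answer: -91124/17 ≈ -5360.2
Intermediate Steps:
((61 + 72)/(49 - 32) - 57)*109 = (133/17 - 57)*109 = -836/17*109 = -91124/17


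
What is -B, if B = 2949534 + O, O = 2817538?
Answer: -5767072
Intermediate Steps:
B = 5767072 (B = 2949534 + 2817538 = 5767072)
-B = -1*5767072 = -5767072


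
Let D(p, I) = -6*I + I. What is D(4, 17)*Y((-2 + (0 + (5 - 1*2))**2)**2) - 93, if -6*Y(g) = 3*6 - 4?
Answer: 316/3 ≈ 105.33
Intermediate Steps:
D(p, I) = -5*I
Y(g) = -7/3 (Y(g) = -(3*6 - 4)/6 = -(18 - 4)/6 = -1/6*14 = -7/3)
D(4, 17)*Y((-2 + (0 + (5 - 1*2))**2)**2) - 93 = -5*17*(-7/3) - 93 = -85*(-7/3) - 93 = 595/3 - 93 = 316/3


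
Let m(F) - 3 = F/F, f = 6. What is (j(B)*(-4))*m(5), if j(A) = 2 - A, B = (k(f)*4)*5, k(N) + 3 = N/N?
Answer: -672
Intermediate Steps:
k(N) = -2 (k(N) = -3 + N/N = -3 + 1 = -2)
B = -40 (B = -2*4*5 = -8*5 = -40)
m(F) = 4 (m(F) = 3 + F/F = 3 + 1 = 4)
(j(B)*(-4))*m(5) = ((2 - 1*(-40))*(-4))*4 = ((2 + 40)*(-4))*4 = (42*(-4))*4 = -168*4 = -672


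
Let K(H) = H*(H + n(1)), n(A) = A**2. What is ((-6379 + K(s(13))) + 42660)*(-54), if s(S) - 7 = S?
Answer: -1981854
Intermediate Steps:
s(S) = 7 + S
K(H) = H*(1 + H) (K(H) = H*(H + 1**2) = H*(H + 1) = H*(1 + H))
((-6379 + K(s(13))) + 42660)*(-54) = ((-6379 + (7 + 13)*(1 + (7 + 13))) + 42660)*(-54) = ((-6379 + 20*(1 + 20)) + 42660)*(-54) = ((-6379 + 20*21) + 42660)*(-54) = ((-6379 + 420) + 42660)*(-54) = (-5959 + 42660)*(-54) = 36701*(-54) = -1981854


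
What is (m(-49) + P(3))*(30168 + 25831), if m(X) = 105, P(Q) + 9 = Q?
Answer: 5543901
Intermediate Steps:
P(Q) = -9 + Q
(m(-49) + P(3))*(30168 + 25831) = (105 + (-9 + 3))*(30168 + 25831) = (105 - 6)*55999 = 99*55999 = 5543901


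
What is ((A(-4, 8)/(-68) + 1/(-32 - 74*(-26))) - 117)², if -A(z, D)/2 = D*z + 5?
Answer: 30457959190129/2195109904 ≈ 13875.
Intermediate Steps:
A(z, D) = -10 - 2*D*z (A(z, D) = -2*(D*z + 5) = -2*(5 + D*z) = -10 - 2*D*z)
((A(-4, 8)/(-68) + 1/(-32 - 74*(-26))) - 117)² = (((-10 - 2*8*(-4))/(-68) + 1/(-32 - 74*(-26))) - 117)² = (((-10 + 64)*(-1/68) - 1/26/(-106)) - 117)² = ((54*(-1/68) - 1/106*(-1/26)) - 117)² = ((-27/34 + 1/2756) - 117)² = (-37189/46852 - 117)² = (-5518873/46852)² = 30457959190129/2195109904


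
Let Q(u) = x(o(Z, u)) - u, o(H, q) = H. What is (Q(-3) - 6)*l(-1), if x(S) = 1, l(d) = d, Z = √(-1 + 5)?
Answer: 2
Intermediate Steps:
Z = 2 (Z = √4 = 2)
Q(u) = 1 - u
(Q(-3) - 6)*l(-1) = ((1 - 1*(-3)) - 6)*(-1) = ((1 + 3) - 6)*(-1) = (4 - 6)*(-1) = -2*(-1) = 2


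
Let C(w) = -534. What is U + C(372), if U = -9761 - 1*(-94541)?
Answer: 84246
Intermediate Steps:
U = 84780 (U = -9761 + 94541 = 84780)
U + C(372) = 84780 - 534 = 84246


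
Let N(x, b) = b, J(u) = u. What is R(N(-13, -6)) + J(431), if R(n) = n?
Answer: 425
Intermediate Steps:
R(N(-13, -6)) + J(431) = -6 + 431 = 425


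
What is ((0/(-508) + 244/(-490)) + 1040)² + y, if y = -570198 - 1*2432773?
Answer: -115392450591/60025 ≈ -1.9224e+6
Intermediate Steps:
y = -3002971 (y = -570198 - 2432773 = -3002971)
((0/(-508) + 244/(-490)) + 1040)² + y = ((0/(-508) + 244/(-490)) + 1040)² - 3002971 = ((0*(-1/508) + 244*(-1/490)) + 1040)² - 3002971 = ((0 - 122/245) + 1040)² - 3002971 = (-122/245 + 1040)² - 3002971 = (254678/245)² - 3002971 = 64860883684/60025 - 3002971 = -115392450591/60025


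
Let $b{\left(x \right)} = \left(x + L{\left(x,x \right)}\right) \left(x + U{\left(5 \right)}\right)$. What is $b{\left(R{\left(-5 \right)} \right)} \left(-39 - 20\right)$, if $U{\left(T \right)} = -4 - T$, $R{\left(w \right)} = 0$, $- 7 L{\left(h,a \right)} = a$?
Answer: $0$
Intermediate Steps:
$L{\left(h,a \right)} = - \frac{a}{7}$
$b{\left(x \right)} = \frac{6 x \left(-9 + x\right)}{7}$ ($b{\left(x \right)} = \left(x - \frac{x}{7}\right) \left(x - 9\right) = \frac{6 x}{7} \left(x - 9\right) = \frac{6 x}{7} \left(-9 + x\right) = \frac{6 x \left(-9 + x\right)}{7}$)
$b{\left(R{\left(-5 \right)} \right)} \left(-39 - 20\right) = \frac{6}{7} \cdot 0 \left(-9 + 0\right) \left(-39 - 20\right) = \frac{6}{7} \cdot 0 \left(-9\right) \left(-59\right) = 0 \left(-59\right) = 0$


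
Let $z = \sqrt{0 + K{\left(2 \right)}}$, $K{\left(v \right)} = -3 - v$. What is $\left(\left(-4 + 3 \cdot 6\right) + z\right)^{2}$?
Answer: $\left(14 + i \sqrt{5}\right)^{2} \approx 191.0 + 62.61 i$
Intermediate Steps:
$z = i \sqrt{5}$ ($z = \sqrt{0 - 5} = \sqrt{-5} = i \sqrt{5} \approx 2.2361 i$)
$\left(\left(-4 + 3 \cdot 6\right) + z\right)^{2} = \left(\left(-4 + 3 \cdot 6\right) + i \sqrt{5}\right)^{2} = \left(\left(-4 + 18\right) + i \sqrt{5}\right)^{2} = \left(14 + i \sqrt{5}\right)^{2}$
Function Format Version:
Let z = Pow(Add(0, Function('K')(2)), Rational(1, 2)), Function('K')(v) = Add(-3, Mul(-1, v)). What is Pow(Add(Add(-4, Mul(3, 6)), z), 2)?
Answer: Pow(Add(14, Mul(I, Pow(5, Rational(1, 2)))), 2) ≈ Add(191.00, Mul(62.610, I))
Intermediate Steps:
z = Mul(I, Pow(5, Rational(1, 2))) (z = Pow(Add(0, Add(-3, Mul(-1, 2))), Rational(1, 2)) = Pow(Add(0, Add(-3, -2)), Rational(1, 2)) = Pow(Add(0, -5), Rational(1, 2)) = Pow(-5, Rational(1, 2)) = Mul(I, Pow(5, Rational(1, 2))) ≈ Mul(2.2361, I))
Pow(Add(Add(-4, Mul(3, 6)), z), 2) = Pow(Add(Add(-4, Mul(3, 6)), Mul(I, Pow(5, Rational(1, 2)))), 2) = Pow(Add(Add(-4, 18), Mul(I, Pow(5, Rational(1, 2)))), 2) = Pow(Add(14, Mul(I, Pow(5, Rational(1, 2)))), 2)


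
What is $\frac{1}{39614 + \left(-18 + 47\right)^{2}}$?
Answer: $\frac{1}{40455} \approx 2.4719 \cdot 10^{-5}$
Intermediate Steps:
$\frac{1}{39614 + \left(-18 + 47\right)^{2}} = \frac{1}{39614 + 29^{2}} = \frac{1}{39614 + 841} = \frac{1}{40455}$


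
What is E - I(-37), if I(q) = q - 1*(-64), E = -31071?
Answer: -31098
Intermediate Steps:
I(q) = 64 + q (I(q) = q + 64 = 64 + q)
E - I(-37) = -31071 - (64 - 37) = -31071 - 1*27 = -31071 - 27 = -31098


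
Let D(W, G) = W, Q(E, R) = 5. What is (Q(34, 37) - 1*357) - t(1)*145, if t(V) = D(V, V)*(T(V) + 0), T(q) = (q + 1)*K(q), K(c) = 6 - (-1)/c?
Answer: -2382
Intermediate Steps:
K(c) = 6 + 1/c
T(q) = (1 + q)*(6 + 1/q) (T(q) = (q + 1)*(6 + 1/q) = (1 + q)*(6 + 1/q))
t(V) = V*(7 + 1/V + 6*V) (t(V) = V*((7 + 1/V + 6*V) + 0) = V*(7 + 1/V + 6*V))
(Q(34, 37) - 1*357) - t(1)*145 = (5 - 1*357) - (1 + 1)*(1 + 6*1)*145 = (5 - 357) - 2*(1 + 6)*145 = -352 - 2*7*145 = -352 - 14*145 = -352 - 1*2030 = -352 - 2030 = -2382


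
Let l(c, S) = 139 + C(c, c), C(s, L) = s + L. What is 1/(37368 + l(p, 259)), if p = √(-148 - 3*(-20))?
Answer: 37507/1406775401 - 4*I*√22/1406775401 ≈ 2.6662e-5 - 1.3337e-8*I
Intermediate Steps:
C(s, L) = L + s
p = 2*I*√22 (p = √(-148 + 60) = √(-88) = 2*I*√22 ≈ 9.3808*I)
l(c, S) = 139 + 2*c (l(c, S) = 139 + (c + c) = 139 + 2*c)
1/(37368 + l(p, 259)) = 1/(37368 + (139 + 2*(2*I*√22))) = 1/(37368 + (139 + 4*I*√22)) = 1/(37507 + 4*I*√22)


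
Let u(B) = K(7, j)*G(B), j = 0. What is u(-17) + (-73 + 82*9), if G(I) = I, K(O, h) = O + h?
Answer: 546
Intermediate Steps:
u(B) = 7*B (u(B) = (7 + 0)*B = 7*B)
u(-17) + (-73 + 82*9) = 7*(-17) + (-73 + 82*9) = -119 + (-73 + 738) = -119 + 665 = 546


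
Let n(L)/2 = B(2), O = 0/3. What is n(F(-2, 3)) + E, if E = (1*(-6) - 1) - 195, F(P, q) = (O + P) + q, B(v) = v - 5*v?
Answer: -218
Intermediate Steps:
B(v) = -4*v
O = 0 (O = 0*(⅓) = 0)
F(P, q) = P + q (F(P, q) = (0 + P) + q = P + q)
E = -202 (E = (-6 - 1) - 195 = -7 - 195 = -202)
n(L) = -16 (n(L) = 2*(-4*2) = 2*(-8) = -16)
n(F(-2, 3)) + E = -16 - 202 = -218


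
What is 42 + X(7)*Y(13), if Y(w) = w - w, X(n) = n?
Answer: 42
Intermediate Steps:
Y(w) = 0
42 + X(7)*Y(13) = 42 + 7*0 = 42 + 0 = 42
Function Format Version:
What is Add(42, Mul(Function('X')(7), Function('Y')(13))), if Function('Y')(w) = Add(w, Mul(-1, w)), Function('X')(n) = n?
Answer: 42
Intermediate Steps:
Function('Y')(w) = 0
Add(42, Mul(Function('X')(7), Function('Y')(13))) = Add(42, Mul(7, 0)) = Add(42, 0) = 42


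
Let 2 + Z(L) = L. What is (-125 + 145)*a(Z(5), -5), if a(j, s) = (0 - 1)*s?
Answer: 100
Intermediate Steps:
Z(L) = -2 + L
a(j, s) = -s
(-125 + 145)*a(Z(5), -5) = (-125 + 145)*(-1*(-5)) = 20*5 = 100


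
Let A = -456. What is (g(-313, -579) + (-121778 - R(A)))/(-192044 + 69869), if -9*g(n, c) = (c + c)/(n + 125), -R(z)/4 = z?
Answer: 34855957/34453350 ≈ 1.0117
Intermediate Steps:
R(z) = -4*z
g(n, c) = -2*c/(9*(125 + n)) (g(n, c) = -(c + c)/(9*(n + 125)) = -2*c/(9*(125 + n)))
(g(-313, -579) + (-121778 - R(A)))/(-192044 + 69869) = (-2*(-579)/(1125 + 9*(-313)) + (-121778 - (-4)*(-456)))/(-192044 + 69869) = (-2*(-579)/(1125 - 2817) + (-121778 - 1*1824))/(-122175) = (-2*(-579)/(-1692) + (-121778 - 1824))*(-1/122175) = (-2*(-579)*(-1/1692) - 123602)*(-1/122175) = (-193/282 - 123602)*(-1/122175) = -34855957/282*(-1/122175) = 34855957/34453350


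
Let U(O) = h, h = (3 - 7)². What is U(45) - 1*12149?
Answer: -12133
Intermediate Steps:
h = 16 (h = (-4)² = 16)
U(O) = 16
U(45) - 1*12149 = 16 - 1*12149 = 16 - 12149 = -12133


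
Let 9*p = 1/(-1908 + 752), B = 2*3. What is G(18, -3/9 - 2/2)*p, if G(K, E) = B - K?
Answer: 1/867 ≈ 0.0011534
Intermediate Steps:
B = 6
p = -1/10404 (p = 1/(9*(-1908 + 752)) = (1/9)/(-1156) = (1/9)*(-1/1156) = -1/10404 ≈ -9.6117e-5)
G(K, E) = 6 - K
G(18, -3/9 - 2/2)*p = (6 - 1*18)*(-1/10404) = (6 - 18)*(-1/10404) = -12*(-1/10404) = 1/867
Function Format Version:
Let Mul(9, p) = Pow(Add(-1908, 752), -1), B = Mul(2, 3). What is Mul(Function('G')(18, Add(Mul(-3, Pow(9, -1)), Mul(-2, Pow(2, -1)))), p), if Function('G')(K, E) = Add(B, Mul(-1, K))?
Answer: Rational(1, 867) ≈ 0.0011534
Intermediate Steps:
B = 6
p = Rational(-1, 10404) (p = Mul(Rational(1, 9), Pow(Add(-1908, 752), -1)) = Mul(Rational(1, 9), Pow(-1156, -1)) = Mul(Rational(1, 9), Rational(-1, 1156)) = Rational(-1, 10404) ≈ -9.6117e-5)
Function('G')(K, E) = Add(6, Mul(-1, K))
Mul(Function('G')(18, Add(Mul(-3, Pow(9, -1)), Mul(-2, Pow(2, -1)))), p) = Mul(Add(6, Mul(-1, 18)), Rational(-1, 10404)) = Mul(Add(6, -18), Rational(-1, 10404)) = Mul(-12, Rational(-1, 10404)) = Rational(1, 867)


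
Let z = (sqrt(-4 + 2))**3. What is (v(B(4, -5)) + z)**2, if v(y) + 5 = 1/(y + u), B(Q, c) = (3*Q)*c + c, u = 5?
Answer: 61801/3600 + 301*I*sqrt(2)/15 ≈ 17.167 + 28.379*I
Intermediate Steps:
B(Q, c) = c + 3*Q*c (B(Q, c) = 3*Q*c + c = c + 3*Q*c)
z = -2*I*sqrt(2) (z = (sqrt(-2))**3 = (I*sqrt(2))**3 = -2*I*sqrt(2) ≈ -2.8284*I)
v(y) = -5 + 1/(5 + y) (v(y) = -5 + 1/(y + 5) = -5 + 1/(5 + y))
(v(B(4, -5)) + z)**2 = ((-24 - (-25)*(1 + 3*4))/(5 - 5*(1 + 3*4)) - 2*I*sqrt(2))**2 = ((-24 - (-25)*(1 + 12))/(5 - 5*(1 + 12)) - 2*I*sqrt(2))**2 = ((-24 - (-25)*13)/(5 - 5*13) - 2*I*sqrt(2))**2 = ((-24 - 5*(-65))/(5 - 65) - 2*I*sqrt(2))**2 = ((-24 + 325)/(-60) - 2*I*sqrt(2))**2 = (-1/60*301 - 2*I*sqrt(2))**2 = (-301/60 - 2*I*sqrt(2))**2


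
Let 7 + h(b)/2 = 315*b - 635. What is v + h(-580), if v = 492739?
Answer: 126055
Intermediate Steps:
h(b) = -1284 + 630*b (h(b) = -14 + 2*(315*b - 635) = -14 + 2*(-635 + 315*b) = -14 + (-1270 + 630*b) = -1284 + 630*b)
v + h(-580) = 492739 + (-1284 + 630*(-580)) = 492739 + (-1284 - 365400) = 492739 - 366684 = 126055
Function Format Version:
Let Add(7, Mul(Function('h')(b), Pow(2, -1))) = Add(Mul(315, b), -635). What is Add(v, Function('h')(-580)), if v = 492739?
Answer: 126055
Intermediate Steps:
Function('h')(b) = Add(-1284, Mul(630, b)) (Function('h')(b) = Add(-14, Mul(2, Add(Mul(315, b), -635))) = Add(-14, Mul(2, Add(-635, Mul(315, b)))) = Add(-14, Add(-1270, Mul(630, b))) = Add(-1284, Mul(630, b)))
Add(v, Function('h')(-580)) = Add(492739, Add(-1284, Mul(630, -580))) = Add(492739, Add(-1284, -365400)) = Add(492739, -366684) = 126055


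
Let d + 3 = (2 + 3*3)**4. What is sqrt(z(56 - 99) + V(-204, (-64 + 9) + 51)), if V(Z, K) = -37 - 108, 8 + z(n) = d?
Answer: sqrt(14485) ≈ 120.35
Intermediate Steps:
d = 14638 (d = -3 + (2 + 3*3)**4 = -3 + (2 + 9)**4 = -3 + 11**4 = -3 + 14641 = 14638)
z(n) = 14630 (z(n) = -8 + 14638 = 14630)
V(Z, K) = -145
sqrt(z(56 - 99) + V(-204, (-64 + 9) + 51)) = sqrt(14630 - 145) = sqrt(14485)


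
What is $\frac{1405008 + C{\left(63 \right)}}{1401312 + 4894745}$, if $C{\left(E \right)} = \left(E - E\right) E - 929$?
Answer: $\frac{1404079}{6296057} \approx 0.22301$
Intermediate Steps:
$C{\left(E \right)} = -929$ ($C{\left(E \right)} = 0 E - 929 = 0 - 929 = -929$)
$\frac{1405008 + C{\left(63 \right)}}{1401312 + 4894745} = \frac{1405008 - 929}{1401312 + 4894745} = \frac{1404079}{6296057}$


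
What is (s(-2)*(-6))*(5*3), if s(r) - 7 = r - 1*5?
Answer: 0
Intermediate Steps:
s(r) = 2 + r (s(r) = 7 + (r - 1*5) = 7 + (r - 5) = 7 + (-5 + r) = 2 + r)
(s(-2)*(-6))*(5*3) = ((2 - 2)*(-6))*(5*3) = (0*(-6))*15 = 0*15 = 0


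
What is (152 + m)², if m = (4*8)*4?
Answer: 78400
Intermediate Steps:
m = 128 (m = 32*4 = 128)
(152 + m)² = (152 + 128)² = 280² = 78400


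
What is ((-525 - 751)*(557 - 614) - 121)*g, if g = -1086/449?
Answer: -78855546/449 ≈ -1.7562e+5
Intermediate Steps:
g = -1086/449 (g = -1086*1/449 = -1086/449 ≈ -2.4187)
((-525 - 751)*(557 - 614) - 121)*g = ((-525 - 751)*(557 - 614) - 121)*(-1086/449) = (-1276*(-57) - 121)*(-1086/449) = (72732 - 121)*(-1086/449) = 72611*(-1086/449) = -78855546/449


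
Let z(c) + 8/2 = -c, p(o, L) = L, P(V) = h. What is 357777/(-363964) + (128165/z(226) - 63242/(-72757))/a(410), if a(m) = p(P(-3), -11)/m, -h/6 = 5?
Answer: 138927413804397563/6699674973244 ≈ 20736.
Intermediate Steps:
h = -30 (h = -6*5 = -30)
P(V) = -30
z(c) = -4 - c
a(m) = -11/m
357777/(-363964) + (128165/z(226) - 63242/(-72757))/a(410) = 357777/(-363964) + (128165/(-4 - 1*226) - 63242/(-72757))/((-11/410)) = 357777*(-1/363964) + (128165/(-4 - 226) - 63242*(-1/72757))/((-11*1/410)) = -357777/363964 + (128165/(-230) + 63242/72757)/(-11/410) = -357777/363964 + (128165*(-1/230) + 63242/72757)*(-410/11) = -357777/363964 + (-25633/46 + 63242/72757)*(-410/11) = -357777/363964 - 1862071049/3346822*(-410/11) = -357777/363964 + 381724565045/18407521 = 138927413804397563/6699674973244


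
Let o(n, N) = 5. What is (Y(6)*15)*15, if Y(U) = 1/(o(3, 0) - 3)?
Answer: 225/2 ≈ 112.50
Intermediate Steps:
Y(U) = ½ (Y(U) = 1/(5 - 3) = 1/2 = ½)
(Y(6)*15)*15 = ((½)*15)*15 = (15/2)*15 = 225/2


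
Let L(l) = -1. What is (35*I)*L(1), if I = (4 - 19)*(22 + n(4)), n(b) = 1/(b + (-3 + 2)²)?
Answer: 11655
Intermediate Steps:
n(b) = 1/(1 + b) (n(b) = 1/(b + (-1)²) = 1/(b + 1) = 1/(1 + b))
I = -333 (I = (4 - 19)*(22 + 1/(1 + 4)) = -15*(22 + 1/5) = -15*(22 + ⅕) = -15*111/5 = -333)
(35*I)*L(1) = (35*(-333))*(-1) = -11655*(-1) = 11655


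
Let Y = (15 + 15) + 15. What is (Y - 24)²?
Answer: 441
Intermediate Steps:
Y = 45 (Y = 30 + 15 = 45)
(Y - 24)² = (45 - 24)² = 21² = 441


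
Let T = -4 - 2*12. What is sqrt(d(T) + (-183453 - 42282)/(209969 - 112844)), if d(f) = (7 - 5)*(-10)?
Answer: 3*I*sqrt(4159799)/1295 ≈ 4.7248*I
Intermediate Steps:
T = -28 (T = -4 - 24 = -28)
d(f) = -20 (d(f) = 2*(-10) = -20)
sqrt(d(T) + (-183453 - 42282)/(209969 - 112844)) = sqrt(-20 + (-183453 - 42282)/(209969 - 112844)) = sqrt(-20 - 225735/97125) = sqrt(-20 - 225735*1/97125) = sqrt(-20 - 15049/6475) = sqrt(-144549/6475) = 3*I*sqrt(4159799)/1295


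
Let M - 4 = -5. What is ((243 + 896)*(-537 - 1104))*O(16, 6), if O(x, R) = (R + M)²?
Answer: -46727475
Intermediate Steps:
M = -1 (M = 4 - 5 = -1)
O(x, R) = (-1 + R)² (O(x, R) = (R - 1)² = (-1 + R)²)
((243 + 896)*(-537 - 1104))*O(16, 6) = ((243 + 896)*(-537 - 1104))*(-1 + 6)² = (1139*(-1641))*5² = -1869099*25 = -46727475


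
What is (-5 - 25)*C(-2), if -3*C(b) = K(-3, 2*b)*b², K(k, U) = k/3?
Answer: -40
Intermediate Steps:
K(k, U) = k/3 (K(k, U) = k*(⅓) = k/3)
C(b) = b²/3 (C(b) = -(⅓)*(-3)*b²/3 = -(-1)*b²/3 = b²/3)
(-5 - 25)*C(-2) = (-5 - 25)*((⅓)*(-2)²) = -10*4 = -30*4/3 = -40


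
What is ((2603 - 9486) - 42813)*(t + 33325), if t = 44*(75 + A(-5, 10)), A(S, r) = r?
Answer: -1841982240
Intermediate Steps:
t = 3740 (t = 44*(75 + 10) = 44*85 = 3740)
((2603 - 9486) - 42813)*(t + 33325) = ((2603 - 9486) - 42813)*(3740 + 33325) = (-6883 - 42813)*37065 = -49696*37065 = -1841982240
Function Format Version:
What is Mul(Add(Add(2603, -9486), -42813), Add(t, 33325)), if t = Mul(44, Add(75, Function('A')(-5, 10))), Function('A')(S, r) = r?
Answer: -1841982240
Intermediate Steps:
t = 3740 (t = Mul(44, Add(75, 10)) = Mul(44, 85) = 3740)
Mul(Add(Add(2603, -9486), -42813), Add(t, 33325)) = Mul(Add(Add(2603, -9486), -42813), Add(3740, 33325)) = Mul(Add(-6883, -42813), 37065) = Mul(-49696, 37065) = -1841982240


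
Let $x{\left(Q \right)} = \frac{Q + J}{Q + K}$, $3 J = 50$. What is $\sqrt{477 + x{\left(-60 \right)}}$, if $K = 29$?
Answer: $\frac{\sqrt{4137663}}{93} \approx 21.872$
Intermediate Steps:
$J = \frac{50}{3}$ ($J = \frac{1}{3} \cdot 50 = \frac{50}{3} \approx 16.667$)
$x{\left(Q \right)} = \frac{\frac{50}{3} + Q}{29 + Q}$ ($x{\left(Q \right)} = \frac{Q + \frac{50}{3}}{Q + 29} = \frac{\frac{50}{3} + Q}{29 + Q}$)
$\sqrt{477 + x{\left(-60 \right)}} = \sqrt{477 + \frac{\frac{50}{3} - 60}{29 - 60}} = \sqrt{477 + \frac{1}{-31} \left(- \frac{130}{3}\right)} = \sqrt{477 - - \frac{130}{93}} = \sqrt{477 + \frac{130}{93}} = \sqrt{\frac{44491}{93}} = \frac{\sqrt{4137663}}{93}$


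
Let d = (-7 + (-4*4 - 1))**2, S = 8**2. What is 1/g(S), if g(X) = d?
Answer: 1/576 ≈ 0.0017361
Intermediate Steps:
S = 64
d = 576 (d = (-7 + (-16 - 1))**2 = (-7 - 17)**2 = (-24)**2 = 576)
g(X) = 576
1/g(S) = 1/576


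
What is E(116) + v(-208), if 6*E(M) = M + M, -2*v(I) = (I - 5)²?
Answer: -135875/6 ≈ -22646.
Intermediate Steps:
v(I) = -(-5 + I)²/2 (v(I) = -(I - 5)²/2 = -(-5 + I)²/2)
E(M) = M/3 (E(M) = (M + M)/6 = (2*M)/6 = M/3)
E(116) + v(-208) = (⅓)*116 - (-5 - 208)²/2 = 116/3 - ½*(-213)² = 116/3 - ½*45369 = 116/3 - 45369/2 = -135875/6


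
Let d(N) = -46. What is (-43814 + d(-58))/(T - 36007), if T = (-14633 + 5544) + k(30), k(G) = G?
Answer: 7310/7511 ≈ 0.97324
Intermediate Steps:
T = -9059 (T = (-14633 + 5544) + 30 = -9089 + 30 = -9059)
(-43814 + d(-58))/(T - 36007) = (-43814 - 46)/(-9059 - 36007) = -43860/(-45066) = -43860*(-1/45066) = 7310/7511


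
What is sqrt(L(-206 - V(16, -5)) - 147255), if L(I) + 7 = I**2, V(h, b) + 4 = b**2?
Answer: 3*I*sqrt(10637) ≈ 309.41*I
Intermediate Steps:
V(h, b) = -4 + b**2
L(I) = -7 + I**2
sqrt(L(-206 - V(16, -5)) - 147255) = sqrt((-7 + (-206 - (-4 + (-5)**2))**2) - 147255) = sqrt((-7 + (-206 - (-4 + 25))**2) - 147255) = sqrt((-7 + (-206 - 1*21)**2) - 147255) = sqrt((-7 + (-206 - 21)**2) - 147255) = sqrt((-7 + (-227)**2) - 147255) = sqrt((-7 + 51529) - 147255) = sqrt(51522 - 147255) = sqrt(-95733) = 3*I*sqrt(10637)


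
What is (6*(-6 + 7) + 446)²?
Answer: 204304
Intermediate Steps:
(6*(-6 + 7) + 446)² = (6*1 + 446)² = (6 + 446)² = 452² = 204304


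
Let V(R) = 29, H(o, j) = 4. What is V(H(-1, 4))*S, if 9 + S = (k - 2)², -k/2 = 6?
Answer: 5423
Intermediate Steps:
k = -12 (k = -2*6 = -12)
S = 187 (S = -9 + (-12 - 2)² = -9 + (-14)² = -9 + 196 = 187)
V(H(-1, 4))*S = 29*187 = 5423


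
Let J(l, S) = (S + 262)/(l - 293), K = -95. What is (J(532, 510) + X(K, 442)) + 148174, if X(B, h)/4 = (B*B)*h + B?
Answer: 3848855338/239 ≈ 1.6104e+7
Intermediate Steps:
X(B, h) = 4*B + 4*h*B² (X(B, h) = 4*((B*B)*h + B) = 4*(B²*h + B) = 4*(h*B² + B) = 4*(B + h*B²) = 4*B + 4*h*B²)
J(l, S) = (262 + S)/(-293 + l)
(J(532, 510) + X(K, 442)) + 148174 = ((262 + 510)/(-293 + 532) + 4*(-95)*(1 - 95*442)) + 148174 = (772/239 + 4*(-95)*(1 - 41990)) + 148174 = ((1/239)*772 + 4*(-95)*(-41989)) + 148174 = (772/239 + 15955820) + 148174 = 3813441752/239 + 148174 = 3848855338/239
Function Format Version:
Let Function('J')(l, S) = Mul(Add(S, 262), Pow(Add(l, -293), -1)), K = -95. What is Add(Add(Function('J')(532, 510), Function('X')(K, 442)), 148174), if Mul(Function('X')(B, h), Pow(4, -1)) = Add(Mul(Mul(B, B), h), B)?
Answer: Rational(3848855338, 239) ≈ 1.6104e+7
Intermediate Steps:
Function('X')(B, h) = Add(Mul(4, B), Mul(4, h, Pow(B, 2))) (Function('X')(B, h) = Mul(4, Add(Mul(Mul(B, B), h), B)) = Mul(4, Add(Mul(Pow(B, 2), h), B)) = Mul(4, Add(Mul(h, Pow(B, 2)), B)) = Mul(4, Add(B, Mul(h, Pow(B, 2)))) = Add(Mul(4, B), Mul(4, h, Pow(B, 2))))
Function('J')(l, S) = Mul(Pow(Add(-293, l), -1), Add(262, S)) (Function('J')(l, S) = Mul(Add(262, S), Pow(Add(-293, l), -1)) = Mul(Pow(Add(-293, l), -1), Add(262, S)))
Add(Add(Function('J')(532, 510), Function('X')(K, 442)), 148174) = Add(Add(Mul(Pow(Add(-293, 532), -1), Add(262, 510)), Mul(4, -95, Add(1, Mul(-95, 442)))), 148174) = Add(Add(Mul(Pow(239, -1), 772), Mul(4, -95, Add(1, -41990))), 148174) = Add(Add(Mul(Rational(1, 239), 772), Mul(4, -95, -41989)), 148174) = Add(Add(Rational(772, 239), 15955820), 148174) = Add(Rational(3813441752, 239), 148174) = Rational(3848855338, 239)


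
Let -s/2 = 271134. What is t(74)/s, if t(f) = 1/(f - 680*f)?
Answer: 1/27246797928 ≈ 3.6702e-11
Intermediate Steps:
s = -542268 (s = -2*271134 = -542268)
t(f) = -1/(679*f) (t(f) = 1/(-679*f) = -1/(679*f))
t(74)/s = -1/679/74/(-542268) = -1/679*1/74*(-1/542268) = -1/50246*(-1/542268) = 1/27246797928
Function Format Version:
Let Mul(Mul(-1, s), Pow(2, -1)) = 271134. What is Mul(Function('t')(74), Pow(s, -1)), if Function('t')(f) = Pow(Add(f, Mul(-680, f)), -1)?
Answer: Rational(1, 27246797928) ≈ 3.6702e-11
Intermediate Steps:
s = -542268 (s = Mul(-2, 271134) = -542268)
Function('t')(f) = Mul(Rational(-1, 679), Pow(f, -1)) (Function('t')(f) = Pow(Mul(-679, f), -1) = Mul(Rational(-1, 679), Pow(f, -1)))
Mul(Function('t')(74), Pow(s, -1)) = Mul(Mul(Rational(-1, 679), Pow(74, -1)), Pow(-542268, -1)) = Mul(Mul(Rational(-1, 679), Rational(1, 74)), Rational(-1, 542268)) = Mul(Rational(-1, 50246), Rational(-1, 542268)) = Rational(1, 27246797928)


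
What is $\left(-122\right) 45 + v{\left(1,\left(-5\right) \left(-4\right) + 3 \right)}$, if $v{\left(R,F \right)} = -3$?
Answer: $-5493$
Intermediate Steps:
$\left(-122\right) 45 + v{\left(1,\left(-5\right) \left(-4\right) + 3 \right)} = \left(-122\right) 45 - 3 = -5490 - 3 = -5493$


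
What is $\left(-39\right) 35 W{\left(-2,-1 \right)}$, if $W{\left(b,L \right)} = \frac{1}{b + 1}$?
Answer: $1365$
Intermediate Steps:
$W{\left(b,L \right)} = \frac{1}{1 + b}$
$\left(-39\right) 35 W{\left(-2,-1 \right)} = \frac{\left(-39\right) 35}{1 - 2} = - \frac{1365}{-1} = \left(-1365\right) \left(-1\right) = 1365$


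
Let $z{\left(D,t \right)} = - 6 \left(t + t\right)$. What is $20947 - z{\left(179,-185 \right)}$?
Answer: $18727$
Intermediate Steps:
$z{\left(D,t \right)} = - 12 t$ ($z{\left(D,t \right)} = - 6 \cdot 2 t = - 12 t$)
$20947 - z{\left(179,-185 \right)} = 20947 - \left(-12\right) \left(-185\right) = 20947 - 2220 = 18727$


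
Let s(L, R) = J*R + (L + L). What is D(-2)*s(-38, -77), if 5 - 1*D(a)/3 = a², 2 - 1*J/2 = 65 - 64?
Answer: -690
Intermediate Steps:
J = 2 (J = 4 - 2*(65 - 64) = 4 - 2*1 = 4 - 2 = 2)
D(a) = 15 - 3*a²
s(L, R) = 2*L + 2*R (s(L, R) = 2*R + (L + L) = 2*R + 2*L = 2*L + 2*R)
D(-2)*s(-38, -77) = (15 - 3*(-2)²)*(2*(-38) + 2*(-77)) = (15 - 3*4)*(-76 - 154) = (15 - 12)*(-230) = 3*(-230) = -690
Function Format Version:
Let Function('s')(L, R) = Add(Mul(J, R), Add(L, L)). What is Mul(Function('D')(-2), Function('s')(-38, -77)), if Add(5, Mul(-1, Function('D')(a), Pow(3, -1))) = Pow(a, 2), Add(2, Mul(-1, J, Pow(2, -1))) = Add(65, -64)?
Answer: -690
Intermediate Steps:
J = 2 (J = Add(4, Mul(-2, Add(65, -64))) = Add(4, Mul(-2, 1)) = Add(4, -2) = 2)
Function('D')(a) = Add(15, Mul(-3, Pow(a, 2)))
Function('s')(L, R) = Add(Mul(2, L), Mul(2, R)) (Function('s')(L, R) = Add(Mul(2, R), Add(L, L)) = Add(Mul(2, R), Mul(2, L)) = Add(Mul(2, L), Mul(2, R)))
Mul(Function('D')(-2), Function('s')(-38, -77)) = Mul(Add(15, Mul(-3, Pow(-2, 2))), Add(Mul(2, -38), Mul(2, -77))) = Mul(Add(15, Mul(-3, 4)), Add(-76, -154)) = Mul(Add(15, -12), -230) = Mul(3, -230) = -690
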